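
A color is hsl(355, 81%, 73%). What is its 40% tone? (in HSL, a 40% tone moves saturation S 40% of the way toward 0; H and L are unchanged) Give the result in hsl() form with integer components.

hsl(355, 49%, 73%)

S moves 40% from 81 toward 0: 81 − 32.4 = 48.6 → 49.
H and L are unchanged.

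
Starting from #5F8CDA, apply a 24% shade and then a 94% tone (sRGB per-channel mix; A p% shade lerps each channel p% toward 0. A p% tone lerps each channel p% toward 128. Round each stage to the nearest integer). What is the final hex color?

#7D7F82

#5F8CDA is rgb(95, 140, 218).
A 24% shade moves each channel 24% toward 0:
  R: 95 + 0.24×(0−95) = 95 − 22.8 = 72.2 → 72
  G: 140 − 33.6 = 106.4 → 106
  B: 218 + 0.24×(0−218) = 218 − 52.32 = 165.68 → 166
After the shade: rgb(72, 106, 166) = #486AA6.
Lerp each channel 94% toward 128:
  R: 72 + 52.64 = 124.64 → 125
  G: 106 + 0.94×(128−106) = 106 + 20.68 = 126.68 → 127
  B: 166 − 35.72 = 130.28 → 130
rgb(125, 127, 130) = #7D7F82.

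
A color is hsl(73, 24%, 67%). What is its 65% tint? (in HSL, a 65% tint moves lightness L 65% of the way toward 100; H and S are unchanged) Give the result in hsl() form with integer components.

hsl(73, 24%, 88%)

L moves 65% from 67 toward 100: 67 + 21.45 = 88.45 → 88.
H and S are unchanged.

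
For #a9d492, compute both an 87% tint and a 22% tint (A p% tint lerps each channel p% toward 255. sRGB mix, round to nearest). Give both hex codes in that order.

#f4f9f1, #bcddaa

#a9d492 is rgb(169, 212, 146).
87% tint:
  R: 169 + 0.87×(255−169) = 169 + 74.82 = 243.82 → 244
  G: 212 + 0.87×(255−212) = 212 + 37.41 = 249.41 → 249
  B: 146 + 0.87×(255−146) = 146 + 94.83 = 240.83 → 241
  → #f4f9f1
22% tint:
  R: 169 + 18.92 = 187.92 → 188
  G: 212 + 0.22×(255−212) = 212 + 9.46 = 221.46 → 221
  B: 146 + 0.22×(255−146) = 146 + 23.98 = 169.98 → 170
  → #bcddaa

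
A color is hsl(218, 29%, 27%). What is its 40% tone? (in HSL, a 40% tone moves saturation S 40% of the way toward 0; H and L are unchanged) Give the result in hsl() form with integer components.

hsl(218, 17%, 27%)

S moves 40% from 29 toward 0: 29 − 11.6 = 17.4 → 17.
H and L are unchanged.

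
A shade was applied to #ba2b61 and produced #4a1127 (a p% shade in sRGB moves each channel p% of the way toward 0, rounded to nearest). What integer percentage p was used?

60%

#ba2b61 is rgb(186, 43, 97); #4a1127 is rgb(74, 17, 39).
On the R channel (widest range): 74 ≈ 186 + (p/100)(0 − 186), so p ≈ 100×(74 − 186)/(0 − 186) = -11200/-186 = 60.22.
p = 60 reproduces all three channels after rounding.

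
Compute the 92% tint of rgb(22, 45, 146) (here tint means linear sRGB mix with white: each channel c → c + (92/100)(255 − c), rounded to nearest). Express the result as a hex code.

#ECEEF6

Lerp each channel 92% toward 255:
  R: 22 + 0.92×(255−22) = 22 + 214.36 = 236.36 → 236
  G: 45 + 193.2 = 238.2 → 238
  B: 146 + 0.92×(255−146) = 146 + 100.28 = 246.28 → 246
rgb(236, 238, 246) = #ECEEF6.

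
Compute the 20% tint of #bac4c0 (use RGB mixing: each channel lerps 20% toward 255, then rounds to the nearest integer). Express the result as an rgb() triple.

rgb(200, 208, 205)

#bac4c0 is rgb(186, 196, 192).
Per channel, c → c + 0.2(255 − c):
  R: 186 + 13.8 = 199.8 → 200
  G: 196 + 11.8 = 207.8 → 208
  B: 192 + 12.6 = 204.6 → 205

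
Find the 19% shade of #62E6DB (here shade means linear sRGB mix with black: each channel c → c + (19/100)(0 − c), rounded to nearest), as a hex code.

#4FBAB1

#62E6DB is rgb(98, 230, 219).
Lerp each channel 19% toward 0:
  R: 98 + 0.19×(0−98) = 98 − 18.62 = 79.38 → 79
  G: 230 + 0.19×(0−230) = 230 − 43.7 = 186.3 → 186
  B: 219 + 0.19×(0−219) = 219 − 41.61 = 177.39 → 177
rgb(79, 186, 177) = #4FBAB1.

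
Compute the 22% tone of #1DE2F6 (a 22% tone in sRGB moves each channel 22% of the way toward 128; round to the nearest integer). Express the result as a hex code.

#33CCDC

#1DE2F6 is rgb(29, 226, 246).
A 22% tone moves each channel 22% toward 128:
  R: 29 + 0.22×(128−29) = 29 + 21.78 = 50.78 → 51
  G: 226 + 0.22×(128−226) = 226 − 21.56 = 204.44 → 204
  B: 246 + 0.22×(128−246) = 246 − 25.96 = 220.04 → 220
rgb(51, 204, 220) = #33CCDC.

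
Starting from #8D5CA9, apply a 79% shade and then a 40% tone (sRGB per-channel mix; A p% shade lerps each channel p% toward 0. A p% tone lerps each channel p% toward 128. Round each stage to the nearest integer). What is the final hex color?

#453F48

#8D5CA9 is rgb(141, 92, 169).
Per channel, c → c + 0.79(0 − c):
  R: 141 + 0.79×(0−141) = 141 − 111.39 = 29.61 → 30
  G: 92 + 0.79×(0−92) = 92 − 72.68 = 19.32 → 19
  B: 169 − 133.51 = 35.49 → 35
After the shade: rgb(30, 19, 35) = #1E1323.
Lerp each channel 40% toward 128:
  R: 30 + 0.4×(128−30) = 30 + 39.2 = 69.2 → 69
  G: 19 + 43.6 = 62.6 → 63
  B: 35 + 0.4×(128−35) = 35 + 37.2 = 72.2 → 72
rgb(69, 63, 72) = #453F48.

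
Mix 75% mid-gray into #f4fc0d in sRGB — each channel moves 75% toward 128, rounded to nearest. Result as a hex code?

#9d9f63

#f4fc0d is rgb(244, 252, 13).
Per channel, c → c + 0.75(128 − c):
  R: 244 − 87 = 157 → 157
  G: 252 − 93 = 159 → 159
  B: 13 + 86.25 = 99.25 → 99
rgb(157, 159, 99) = #9d9f63.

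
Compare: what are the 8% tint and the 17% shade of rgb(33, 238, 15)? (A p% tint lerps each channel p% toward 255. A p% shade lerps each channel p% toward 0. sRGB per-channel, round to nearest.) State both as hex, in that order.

8% tint:
  R: 33 + 0.08×(255−33) = 33 + 17.76 = 50.76 → 51
  G: 238 + 1.36 = 239.36 → 239
  B: 15 + 0.08×(255−15) = 15 + 19.2 = 34.2 → 34
  → #33EF22
17% shade:
  R: 33 − 5.61 = 27.39 → 27
  G: 238 + 0.17×(0−238) = 238 − 40.46 = 197.54 → 198
  B: 15 + 0.17×(0−15) = 15 − 2.55 = 12.45 → 12
  → #1BC60C

#33EF22, #1BC60C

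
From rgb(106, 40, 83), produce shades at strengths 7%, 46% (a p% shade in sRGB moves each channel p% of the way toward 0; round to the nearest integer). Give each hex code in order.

#63254d, #39162d

7%: (106 − 7.42 = 98.58→99, 40 − 2.8 = 37.2→37, 83 − 5.81 = 77.19→77) → #63254d
46%: (106 − 48.76 = 57.24→57, 40 − 18.4 = 21.6→22, 83 − 38.18 = 44.82→45) → #39162d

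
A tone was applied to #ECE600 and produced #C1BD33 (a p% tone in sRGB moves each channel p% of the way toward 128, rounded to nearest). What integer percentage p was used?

#ECE600 is rgb(236, 230, 0); #C1BD33 is rgb(193, 189, 51).
On the B channel (widest range): 51 ≈ 0 + (p/100)(128 − 0), so p ≈ 100×(51 − 0)/(128 − 0) = 5100/128 = 39.84.
p = 40 reproduces all three channels after rounding.

40%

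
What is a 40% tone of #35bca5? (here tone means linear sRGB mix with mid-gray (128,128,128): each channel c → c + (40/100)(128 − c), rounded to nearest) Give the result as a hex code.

#53a496

#35bca5 is rgb(53, 188, 165).
A 40% tone moves each channel 40% toward 128:
  R: 53 + 30 = 83 → 83
  G: 188 − 24 = 164 → 164
  B: 165 − 14.8 = 150.2 → 150
rgb(83, 164, 150) = #53a496.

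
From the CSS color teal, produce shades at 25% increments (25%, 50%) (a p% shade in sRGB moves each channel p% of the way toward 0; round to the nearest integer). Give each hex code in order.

#006060, #004040

CSS teal is rgb(0, 128, 128).
25%: (0→0, 128 − 32 = 96→96, 128 − 32 = 96→96) → #006060
50%: (0→0, 128 − 64 = 64→64, 128 − 64 = 64→64) → #004040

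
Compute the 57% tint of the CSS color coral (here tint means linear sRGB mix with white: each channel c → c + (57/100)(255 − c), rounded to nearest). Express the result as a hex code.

CSS coral is rgb(255, 127, 80).
A 57% tint moves each channel 57% toward 255:
  R: 255 + 0.57×(255−255) = 255 + 0 = 255 → 255
  G: 127 + 0.57×(255−127) = 127 + 72.96 = 199.96 → 200
  B: 80 + 0.57×(255−80) = 80 + 99.75 = 179.75 → 180
rgb(255, 200, 180) = #FFC8B4.

#FFC8B4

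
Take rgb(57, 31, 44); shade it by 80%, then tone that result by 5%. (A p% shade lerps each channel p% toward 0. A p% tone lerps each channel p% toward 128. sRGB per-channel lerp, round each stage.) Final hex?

#110C0F

Lerp each channel 80% toward 0:
  R: 57 + 0.8×(0−57) = 57 − 45.6 = 11.4 → 11
  G: 31 + 0.8×(0−31) = 31 − 24.8 = 6.2 → 6
  B: 44 + 0.8×(0−44) = 44 − 35.2 = 8.8 → 9
After the shade: rgb(11, 6, 9) = #0B0609.
Lerp each channel 5% toward 128:
  R: 11 + 0.05×(128−11) = 11 + 5.85 = 16.85 → 17
  G: 6 + 6.1 = 12.1 → 12
  B: 9 + 0.05×(128−9) = 9 + 5.95 = 14.95 → 15
rgb(17, 12, 15) = #110C0F.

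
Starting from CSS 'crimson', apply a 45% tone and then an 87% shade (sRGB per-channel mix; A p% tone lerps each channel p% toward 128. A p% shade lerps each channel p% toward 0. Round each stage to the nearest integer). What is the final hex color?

CSS crimson is rgb(220, 20, 60).
Per channel, c → c + 0.45(128 − c):
  R: 220 − 41.4 = 178.6 → 179
  G: 20 + 48.6 = 68.6 → 69
  B: 60 + 0.45×(128−60) = 60 + 30.6 = 90.6 → 91
After the tone: rgb(179, 69, 91) = #b3455b.
An 87% shade moves each channel 87% toward 0:
  R: 179 + 0.87×(0−179) = 179 − 155.73 = 23.27 → 23
  G: 69 + 0.87×(0−69) = 69 − 60.03 = 8.97 → 9
  B: 91 + 0.87×(0−91) = 91 − 79.17 = 11.83 → 12
rgb(23, 9, 12) = #17090c.

#17090c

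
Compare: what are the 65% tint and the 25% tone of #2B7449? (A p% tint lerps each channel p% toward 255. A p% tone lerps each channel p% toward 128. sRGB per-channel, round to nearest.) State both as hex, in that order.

#B5CEBF, #407757

#2B7449 is rgb(43, 116, 73).
65% tint:
  R: 43 + 0.65×(255−43) = 43 + 137.8 = 180.8 → 181
  G: 116 + 0.65×(255−116) = 116 + 90.35 = 206.35 → 206
  B: 73 + 118.3 = 191.3 → 191
  → #B5CEBF
25% tone:
  R: 43 + 21.25 = 64.25 → 64
  G: 116 + 0.25×(128−116) = 116 + 3 = 119 → 119
  B: 73 + 0.25×(128−73) = 73 + 13.75 = 86.75 → 87
  → #407757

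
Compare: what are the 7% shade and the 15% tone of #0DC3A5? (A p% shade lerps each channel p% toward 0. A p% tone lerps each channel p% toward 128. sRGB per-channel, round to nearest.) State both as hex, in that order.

#0DC3A5 is rgb(13, 195, 165).
7% shade:
  R: 13 + 0.07×(0−13) = 13 − 0.91 = 12.09 → 12
  G: 195 + 0.07×(0−195) = 195 − 13.65 = 181.35 → 181
  B: 165 + 0.07×(0−165) = 165 − 11.55 = 153.45 → 153
  → #0CB599
15% tone:
  R: 13 + 17.25 = 30.25 → 30
  G: 195 − 10.05 = 184.95 → 185
  B: 165 + 0.15×(128−165) = 165 − 5.55 = 159.45 → 159
  → #1EB99F

#0CB599, #1EB99F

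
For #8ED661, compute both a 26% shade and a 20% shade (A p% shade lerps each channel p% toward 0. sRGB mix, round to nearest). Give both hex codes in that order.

#8ED661 is rgb(142, 214, 97).
26% shade:
  R: 142 − 36.92 = 105.08 → 105
  G: 214 + 0.26×(0−214) = 214 − 55.64 = 158.36 → 158
  B: 97 + 0.26×(0−97) = 97 − 25.22 = 71.78 → 72
  → #699E48
20% shade:
  R: 142 + 0.2×(0−142) = 142 − 28.4 = 113.6 → 114
  G: 214 + 0.2×(0−214) = 214 − 42.8 = 171.2 → 171
  B: 97 − 19.4 = 77.6 → 78
  → #72AB4E

#699E48, #72AB4E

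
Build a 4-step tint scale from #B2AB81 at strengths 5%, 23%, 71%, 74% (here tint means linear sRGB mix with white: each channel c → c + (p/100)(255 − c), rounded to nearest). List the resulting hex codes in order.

#B6AF87, #C4BE9E, #E9E7DA, #EBE9DE

#B2AB81 is rgb(178, 171, 129).
5%: (178 + 3.85 = 181.85→182, 171 + 4.2 = 175.2→175, 129 + 6.3 = 135.3→135) → #B6AF87
23%: (178 + 17.71 = 195.71→196, 171 + 19.32 = 190.32→190, 129 + 28.98 = 157.98→158) → #C4BE9E
71%: (178 + 54.67 = 232.67→233, 171 + 59.64 = 230.64→231, 129 + 89.46 = 218.46→218) → #E9E7DA
74%: (178 + 56.98 = 234.98→235, 171 + 62.16 = 233.16→233, 129 + 93.24 = 222.24→222) → #EBE9DE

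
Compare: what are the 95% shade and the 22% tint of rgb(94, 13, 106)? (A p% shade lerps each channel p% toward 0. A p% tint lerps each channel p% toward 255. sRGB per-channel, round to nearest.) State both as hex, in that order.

#050105, #81428b

95% shade:
  R: 94 − 89.3 = 4.7 → 5
  G: 13 + 0.95×(0−13) = 13 − 12.35 = 0.65 → 1
  B: 106 + 0.95×(0−106) = 106 − 100.7 = 5.3 → 5
  → #050105
22% tint:
  R: 94 + 0.22×(255−94) = 94 + 35.42 = 129.42 → 129
  G: 13 + 0.22×(255−13) = 13 + 53.24 = 66.24 → 66
  B: 106 + 0.22×(255−106) = 106 + 32.78 = 138.78 → 139
  → #81428b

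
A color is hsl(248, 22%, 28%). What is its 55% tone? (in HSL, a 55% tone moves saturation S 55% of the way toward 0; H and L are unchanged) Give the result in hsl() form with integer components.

S moves 55% from 22 toward 0: 22 − 12.1 = 9.9 → 10.
H and L are unchanged.

hsl(248, 10%, 28%)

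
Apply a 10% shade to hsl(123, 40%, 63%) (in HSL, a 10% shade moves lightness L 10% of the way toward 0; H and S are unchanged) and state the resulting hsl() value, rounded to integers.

L moves 10% from 63 toward 0: 63 − 6.3 = 56.7 → 57.
H and S are unchanged.

hsl(123, 40%, 57%)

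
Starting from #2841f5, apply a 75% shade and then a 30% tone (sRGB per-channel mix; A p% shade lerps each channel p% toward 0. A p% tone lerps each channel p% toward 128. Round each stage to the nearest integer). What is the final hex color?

#2d3251

#2841f5 is rgb(40, 65, 245).
A 75% shade moves each channel 75% toward 0:
  R: 40 + 0.75×(0−40) = 40 − 30 = 10 → 10
  G: 65 − 48.75 = 16.25 → 16
  B: 245 + 0.75×(0−245) = 245 − 183.75 = 61.25 → 61
After the shade: rgb(10, 16, 61) = #0a103d.
A 30% tone moves each channel 30% toward 128:
  R: 10 + 0.3×(128−10) = 10 + 35.4 = 45.4 → 45
  G: 16 + 0.3×(128−16) = 16 + 33.6 = 49.6 → 50
  B: 61 + 20.1 = 81.1 → 81
rgb(45, 50, 81) = #2d3251.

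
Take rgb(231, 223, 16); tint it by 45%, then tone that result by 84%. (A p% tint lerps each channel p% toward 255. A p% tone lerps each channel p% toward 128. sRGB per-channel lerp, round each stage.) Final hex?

#92917F

Per channel, c → c + 0.45(255 − c):
  R: 231 + 10.8 = 241.8 → 242
  G: 223 + 0.45×(255−223) = 223 + 14.4 = 237.4 → 237
  B: 16 + 0.45×(255−16) = 16 + 107.55 = 123.55 → 124
After the tint: rgb(242, 237, 124) = #F2ED7C.
An 84% tone moves each channel 84% toward 128:
  R: 242 + 0.84×(128−242) = 242 − 95.76 = 146.24 → 146
  G: 237 − 91.56 = 145.44 → 145
  B: 124 + 3.36 = 127.36 → 127
rgb(146, 145, 127) = #92917F.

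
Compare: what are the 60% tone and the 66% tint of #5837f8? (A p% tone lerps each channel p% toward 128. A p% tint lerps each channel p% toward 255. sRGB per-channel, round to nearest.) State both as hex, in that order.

#7063b0, #c6bbfd

#5837f8 is rgb(88, 55, 248).
60% tone:
  R: 88 + 0.6×(128−88) = 88 + 24 = 112 → 112
  G: 55 + 0.6×(128−55) = 55 + 43.8 = 98.8 → 99
  B: 248 + 0.6×(128−248) = 248 − 72 = 176 → 176
  → #7063b0
66% tint:
  R: 88 + 0.66×(255−88) = 88 + 110.22 = 198.22 → 198
  G: 55 + 132 = 187 → 187
  B: 248 + 4.62 = 252.62 → 253
  → #c6bbfd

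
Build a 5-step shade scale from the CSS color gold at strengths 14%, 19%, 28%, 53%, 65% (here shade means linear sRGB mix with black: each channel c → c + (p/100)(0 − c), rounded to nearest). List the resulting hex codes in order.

#DBB900, #CFAE00, #B89B00, #786500, #594B00

CSS gold is rgb(255, 215, 0).
14%: (255 − 35.7 = 219.3→219, 215 − 30.1 = 184.9→185, 0→0) → #DBB900
19%: (255 − 48.45 = 206.55→207, 215 − 40.85 = 174.15→174, 0→0) → #CFAE00
28%: (255 − 71.4 = 183.6→184, 215 − 60.2 = 154.8→155, 0→0) → #B89B00
53%: (255 − 135.15 = 119.85→120, 215 − 113.95 = 101.05→101, 0→0) → #786500
65%: (255 − 165.75 = 89.25→89, 215 − 139.75 = 75.25→75, 0→0) → #594B00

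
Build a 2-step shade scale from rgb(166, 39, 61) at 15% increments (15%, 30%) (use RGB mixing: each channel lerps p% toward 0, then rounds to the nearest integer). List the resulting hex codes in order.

#8d2134, #741b2b

15%: (166 − 24.9 = 141.1→141, 39 − 5.85 = 33.15→33, 61 − 9.15 = 51.85→52) → #8d2134
30%: (166 − 49.8 = 116.2→116, 39 − 11.7 = 27.3→27, 61 − 18.3 = 42.7→43) → #741b2b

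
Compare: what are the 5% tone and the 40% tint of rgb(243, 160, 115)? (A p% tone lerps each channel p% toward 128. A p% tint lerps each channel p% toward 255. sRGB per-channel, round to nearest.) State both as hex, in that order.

#ED9E74, #F8C6AB

5% tone:
  R: 243 + 0.05×(128−243) = 243 − 5.75 = 237.25 → 237
  G: 160 + 0.05×(128−160) = 160 − 1.6 = 158.4 → 158
  B: 115 + 0.65 = 115.65 → 116
  → #ED9E74
40% tint:
  R: 243 + 4.8 = 247.8 → 248
  G: 160 + 38 = 198 → 198
  B: 115 + 0.4×(255−115) = 115 + 56 = 171 → 171
  → #F8C6AB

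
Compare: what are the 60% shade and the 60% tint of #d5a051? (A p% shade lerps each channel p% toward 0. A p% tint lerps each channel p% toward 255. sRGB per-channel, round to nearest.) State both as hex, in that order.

#554020, #eed9b9

#d5a051 is rgb(213, 160, 81).
60% shade:
  R: 213 + 0.6×(0−213) = 213 − 127.8 = 85.2 → 85
  G: 160 − 96 = 64 → 64
  B: 81 + 0.6×(0−81) = 81 − 48.6 = 32.4 → 32
  → #554020
60% tint:
  R: 213 + 0.6×(255−213) = 213 + 25.2 = 238.2 → 238
  G: 160 + 57 = 217 → 217
  B: 81 + 0.6×(255−81) = 81 + 104.4 = 185.4 → 185
  → #eed9b9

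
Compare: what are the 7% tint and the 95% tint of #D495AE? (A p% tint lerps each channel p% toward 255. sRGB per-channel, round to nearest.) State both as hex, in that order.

#D79CB4, #FDFAFB

#D495AE is rgb(212, 149, 174).
7% tint:
  R: 212 + 0.07×(255−212) = 212 + 3.01 = 215.01 → 215
  G: 149 + 0.07×(255−149) = 149 + 7.42 = 156.42 → 156
  B: 174 + 0.07×(255−174) = 174 + 5.67 = 179.67 → 180
  → #D79CB4
95% tint:
  R: 212 + 0.95×(255−212) = 212 + 40.85 = 252.85 → 253
  G: 149 + 100.7 = 249.7 → 250
  B: 174 + 76.95 = 250.95 → 251
  → #FDFAFB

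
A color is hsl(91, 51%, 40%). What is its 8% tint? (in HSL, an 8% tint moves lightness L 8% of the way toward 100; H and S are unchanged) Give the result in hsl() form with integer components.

hsl(91, 51%, 45%)

L moves 8% from 40 toward 100: 40 + 4.8 = 44.8 → 45.
H and S are unchanged.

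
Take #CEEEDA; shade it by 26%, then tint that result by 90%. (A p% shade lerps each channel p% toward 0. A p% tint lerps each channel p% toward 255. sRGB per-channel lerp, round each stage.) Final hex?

#F5F7F6

#CEEEDA is rgb(206, 238, 218).
A 26% shade moves each channel 26% toward 0:
  R: 206 + 0.26×(0−206) = 206 − 53.56 = 152.44 → 152
  G: 238 + 0.26×(0−238) = 238 − 61.88 = 176.12 → 176
  B: 218 − 56.68 = 161.32 → 161
After the shade: rgb(152, 176, 161) = #98B0A1.
Lerp each channel 90% toward 255:
  R: 152 + 92.7 = 244.7 → 245
  G: 176 + 0.9×(255−176) = 176 + 71.1 = 247.1 → 247
  B: 161 + 0.9×(255−161) = 161 + 84.6 = 245.6 → 246
rgb(245, 247, 246) = #F5F7F6.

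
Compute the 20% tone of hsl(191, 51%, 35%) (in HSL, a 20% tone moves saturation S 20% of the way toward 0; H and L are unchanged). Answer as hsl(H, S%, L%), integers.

S moves 20% from 51 toward 0: 51 − 10.2 = 40.8 → 41.
H and L are unchanged.

hsl(191, 41%, 35%)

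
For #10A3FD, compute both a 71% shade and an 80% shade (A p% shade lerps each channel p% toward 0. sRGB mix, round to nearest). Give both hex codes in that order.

#10A3FD is rgb(16, 163, 253).
71% shade:
  R: 16 + 0.71×(0−16) = 16 − 11.36 = 4.64 → 5
  G: 163 + 0.71×(0−163) = 163 − 115.73 = 47.27 → 47
  B: 253 + 0.71×(0−253) = 253 − 179.63 = 73.37 → 73
  → #052F49
80% shade:
  R: 16 − 12.8 = 3.2 → 3
  G: 163 − 130.4 = 32.6 → 33
  B: 253 − 202.4 = 50.6 → 51
  → #032133

#052F49, #032133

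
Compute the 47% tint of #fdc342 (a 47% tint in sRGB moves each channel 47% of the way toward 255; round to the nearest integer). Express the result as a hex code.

#fedf9b

#fdc342 is rgb(253, 195, 66).
A 47% tint moves each channel 47% toward 255:
  R: 253 + 0.94 = 253.94 → 254
  G: 195 + 28.2 = 223.2 → 223
  B: 66 + 0.47×(255−66) = 66 + 88.83 = 154.83 → 155
rgb(254, 223, 155) = #fedf9b.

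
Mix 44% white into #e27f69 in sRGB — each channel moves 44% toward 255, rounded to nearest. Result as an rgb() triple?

rgb(239, 183, 171)

#e27f69 is rgb(226, 127, 105).
Per channel, c → c + 0.44(255 − c):
  R: 226 + 12.76 = 238.76 → 239
  G: 127 + 0.44×(255−127) = 127 + 56.32 = 183.32 → 183
  B: 105 + 0.44×(255−105) = 105 + 66 = 171 → 171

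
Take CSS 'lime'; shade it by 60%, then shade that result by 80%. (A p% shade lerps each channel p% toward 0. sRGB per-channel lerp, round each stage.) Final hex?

CSS lime is rgb(0, 255, 0).
A 60% shade moves each channel 60% toward 0:
  R: 0 + 0 = 0 → 0
  G: 255 + 0.6×(0−255) = 255 − 153 = 102 → 102
  B: 0 + 0.6×(0−0) = 0 + 0 = 0 → 0
After the shade: rgb(0, 102, 0) = #006600.
Lerp each channel 80% toward 0:
  R: 0 + 0.8×(0−0) = 0 + 0 = 0 → 0
  G: 102 + 0.8×(0−102) = 102 − 81.6 = 20.4 → 20
  B: 0 + 0.8×(0−0) = 0 + 0 = 0 → 0
rgb(0, 20, 0) = #001400.

#001400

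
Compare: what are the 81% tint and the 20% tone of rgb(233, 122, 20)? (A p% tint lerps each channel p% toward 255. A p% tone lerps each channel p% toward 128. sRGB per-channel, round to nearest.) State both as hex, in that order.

#FBE6D2, #D47B2A

81% tint:
  R: 233 + 17.82 = 250.82 → 251
  G: 122 + 107.73 = 229.73 → 230
  B: 20 + 190.35 = 210.35 → 210
  → #FBE6D2
20% tone:
  R: 233 + 0.2×(128−233) = 233 − 21 = 212 → 212
  G: 122 + 1.2 = 123.2 → 123
  B: 20 + 0.2×(128−20) = 20 + 21.6 = 41.6 → 42
  → #D47B2A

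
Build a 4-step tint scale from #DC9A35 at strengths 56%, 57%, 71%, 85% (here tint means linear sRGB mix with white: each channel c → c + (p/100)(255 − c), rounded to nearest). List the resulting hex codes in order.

#F0D3A6, #F0D4A8, #F5E2C4, #FAF0E1

#DC9A35 is rgb(220, 154, 53).
56%: (220 + 19.6 = 239.6→240, 154 + 56.56 = 210.56→211, 53 + 113.12 = 166.12→166) → #F0D3A6
57%: (220 + 19.95 = 239.95→240, 154 + 57.57 = 211.57→212, 53 + 115.14 = 168.14→168) → #F0D4A8
71%: (220 + 24.85 = 244.85→245, 154 + 71.71 = 225.71→226, 53 + 143.42 = 196.42→196) → #F5E2C4
85%: (220 + 29.75 = 249.75→250, 154 + 85.85 = 239.85→240, 53 + 171.7 = 224.7→225) → #FAF0E1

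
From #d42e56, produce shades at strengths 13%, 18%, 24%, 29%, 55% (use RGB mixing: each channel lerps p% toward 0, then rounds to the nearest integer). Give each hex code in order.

#d42e56 is rgb(212, 46, 86).
13%: (212 − 27.56 = 184.44→184, 46 − 5.98 = 40.02→40, 86 − 11.18 = 74.82→75) → #b8284b
18%: (212 − 38.16 = 173.84→174, 46 − 8.28 = 37.72→38, 86 − 15.48 = 70.52→71) → #ae2647
24%: (212 − 50.88 = 161.12→161, 46 − 11.04 = 34.96→35, 86 − 20.64 = 65.36→65) → #a12341
29%: (212 − 61.48 = 150.52→151, 46 − 13.34 = 32.66→33, 86 − 24.94 = 61.06→61) → #97213d
55%: (212 − 116.6 = 95.4→95, 46 − 25.3 = 20.7→21, 86 − 47.3 = 38.7→39) → #5f1527

#b8284b, #ae2647, #a12341, #97213d, #5f1527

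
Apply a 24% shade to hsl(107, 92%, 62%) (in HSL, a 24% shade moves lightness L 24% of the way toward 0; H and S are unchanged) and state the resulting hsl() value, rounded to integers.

L moves 24% from 62 toward 0: 62 − 14.88 = 47.12 → 47.
H and S are unchanged.

hsl(107, 92%, 47%)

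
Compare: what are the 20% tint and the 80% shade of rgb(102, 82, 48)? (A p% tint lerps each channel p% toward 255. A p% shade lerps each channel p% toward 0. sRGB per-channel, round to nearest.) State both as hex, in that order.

20% tint:
  R: 102 + 30.6 = 132.6 → 133
  G: 82 + 34.6 = 116.6 → 117
  B: 48 + 41.4 = 89.4 → 89
  → #857559
80% shade:
  R: 102 + 0.8×(0−102) = 102 − 81.6 = 20.4 → 20
  G: 82 + 0.8×(0−82) = 82 − 65.6 = 16.4 → 16
  B: 48 + 0.8×(0−48) = 48 − 38.4 = 9.6 → 10
  → #14100A

#857559, #14100A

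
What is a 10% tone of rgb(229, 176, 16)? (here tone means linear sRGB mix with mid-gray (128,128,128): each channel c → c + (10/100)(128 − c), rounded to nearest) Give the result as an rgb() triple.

Per channel, c → c + 0.1(128 − c):
  R: 229 + 0.1×(128−229) = 229 − 10.1 = 218.9 → 219
  G: 176 + 0.1×(128−176) = 176 − 4.8 = 171.2 → 171
  B: 16 + 0.1×(128−16) = 16 + 11.2 = 27.2 → 27

rgb(219, 171, 27)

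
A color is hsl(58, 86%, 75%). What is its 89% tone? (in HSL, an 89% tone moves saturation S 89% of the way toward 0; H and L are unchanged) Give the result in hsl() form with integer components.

S moves 89% from 86 toward 0: 86 − 76.54 = 9.46 → 9.
H and L are unchanged.

hsl(58, 9%, 75%)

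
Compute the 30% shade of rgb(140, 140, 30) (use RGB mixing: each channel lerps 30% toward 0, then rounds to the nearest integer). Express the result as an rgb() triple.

rgb(98, 98, 21)

Lerp each channel 30% toward 0:
  R: 140 + 0.3×(0−140) = 140 − 42 = 98 → 98
  G: 140 + 0.3×(0−140) = 140 − 42 = 98 → 98
  B: 30 + 0.3×(0−30) = 30 − 9 = 21 → 21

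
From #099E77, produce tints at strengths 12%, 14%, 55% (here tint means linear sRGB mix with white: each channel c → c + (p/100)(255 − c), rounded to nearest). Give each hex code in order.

#27AA87, #2BAC8A, #90D3C2

#099E77 is rgb(9, 158, 119).
12%: (9 + 29.52 = 38.52→39, 158 + 11.64 = 169.64→170, 119 + 16.32 = 135.32→135) → #27AA87
14%: (9 + 34.44 = 43.44→43, 158 + 13.58 = 171.58→172, 119 + 19.04 = 138.04→138) → #2BAC8A
55%: (9 + 135.3 = 144.3→144, 158 + 53.35 = 211.35→211, 119 + 74.8 = 193.8→194) → #90D3C2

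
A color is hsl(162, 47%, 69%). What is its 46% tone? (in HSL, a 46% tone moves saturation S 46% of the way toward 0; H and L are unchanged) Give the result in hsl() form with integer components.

S moves 46% from 47 toward 0: 47 − 21.62 = 25.38 → 25.
H and L are unchanged.

hsl(162, 25%, 69%)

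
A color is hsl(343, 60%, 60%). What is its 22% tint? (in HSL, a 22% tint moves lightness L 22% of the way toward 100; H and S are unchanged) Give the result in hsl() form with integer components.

L moves 22% from 60 toward 100: 60 + 8.8 = 68.8 → 69.
H and S are unchanged.

hsl(343, 60%, 69%)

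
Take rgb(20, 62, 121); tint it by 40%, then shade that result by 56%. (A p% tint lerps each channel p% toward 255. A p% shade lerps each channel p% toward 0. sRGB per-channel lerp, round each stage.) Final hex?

#323D4D

Per channel, c → c + 0.4(255 − c):
  R: 20 + 94 = 114 → 114
  G: 62 + 77.2 = 139.2 → 139
  B: 121 + 53.6 = 174.6 → 175
After the tint: rgb(114, 139, 175) = #728BAF.
A 56% shade moves each channel 56% toward 0:
  R: 114 − 63.84 = 50.16 → 50
  G: 139 − 77.84 = 61.16 → 61
  B: 175 + 0.56×(0−175) = 175 − 98 = 77 → 77
rgb(50, 61, 77) = #323D4D.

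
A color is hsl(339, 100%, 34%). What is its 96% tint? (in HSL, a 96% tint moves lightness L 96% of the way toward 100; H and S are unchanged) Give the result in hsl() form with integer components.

hsl(339, 100%, 97%)

L moves 96% from 34 toward 100: 34 + 63.36 = 97.36 → 97.
H and S are unchanged.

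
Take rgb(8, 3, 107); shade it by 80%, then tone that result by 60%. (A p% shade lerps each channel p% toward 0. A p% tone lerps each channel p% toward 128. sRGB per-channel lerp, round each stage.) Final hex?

#4e4d55

Lerp each channel 80% toward 0:
  R: 8 + 0.8×(0−8) = 8 − 6.4 = 1.6 → 2
  G: 3 + 0.8×(0−3) = 3 − 2.4 = 0.6 → 1
  B: 107 − 85.6 = 21.4 → 21
After the shade: rgb(2, 1, 21) = #020115.
A 60% tone moves each channel 60% toward 128:
  R: 2 + 0.6×(128−2) = 2 + 75.6 = 77.6 → 78
  G: 1 + 0.6×(128−1) = 1 + 76.2 = 77.2 → 77
  B: 21 + 64.2 = 85.2 → 85
rgb(78, 77, 85) = #4e4d55.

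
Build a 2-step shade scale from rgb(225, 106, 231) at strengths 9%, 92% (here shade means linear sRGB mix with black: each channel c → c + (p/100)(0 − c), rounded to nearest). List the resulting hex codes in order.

9%: (225 − 20.25 = 204.75→205, 106 − 9.54 = 96.46→96, 231 − 20.79 = 210.21→210) → #cd60d2
92%: (225 − 207 = 18→18, 106 − 97.52 = 8.48→8, 231 − 212.52 = 18.48→18) → #120812

#cd60d2, #120812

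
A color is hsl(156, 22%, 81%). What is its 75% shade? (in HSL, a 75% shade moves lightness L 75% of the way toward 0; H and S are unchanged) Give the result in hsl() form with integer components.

L moves 75% from 81 toward 0: 81 − 60.75 = 20.25 → 20.
H and S are unchanged.

hsl(156, 22%, 20%)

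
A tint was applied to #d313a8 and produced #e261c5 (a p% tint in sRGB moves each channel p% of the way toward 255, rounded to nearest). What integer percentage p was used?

33%

#d313a8 is rgb(211, 19, 168); #e261c5 is rgb(226, 97, 197).
On the G channel (widest range): 97 ≈ 19 + (p/100)(255 − 19), so p ≈ 100×(97 − 19)/(255 − 19) = 7800/236 = 33.05.
p = 33 reproduces all three channels after rounding.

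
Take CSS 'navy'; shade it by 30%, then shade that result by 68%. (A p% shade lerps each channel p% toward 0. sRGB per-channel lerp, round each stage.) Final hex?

#00001d

CSS navy is rgb(0, 0, 128).
A 30% shade moves each channel 30% toward 0:
  R: 0 + 0.3×(0−0) = 0 + 0 = 0 → 0
  G: 0 + 0.3×(0−0) = 0 + 0 = 0 → 0
  B: 128 + 0.3×(0−128) = 128 − 38.4 = 89.6 → 90
After the shade: rgb(0, 0, 90) = #00005a.
Lerp each channel 68% toward 0:
  R: 0 + 0 = 0 → 0
  G: 0 + 0.68×(0−0) = 0 + 0 = 0 → 0
  B: 90 + 0.68×(0−90) = 90 − 61.2 = 28.8 → 29
rgb(0, 0, 29) = #00001d.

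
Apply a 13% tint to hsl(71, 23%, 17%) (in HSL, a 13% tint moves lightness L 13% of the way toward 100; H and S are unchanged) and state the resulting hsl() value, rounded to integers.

L moves 13% from 17 toward 100: 17 + 10.79 = 27.79 → 28.
H and S are unchanged.

hsl(71, 23%, 28%)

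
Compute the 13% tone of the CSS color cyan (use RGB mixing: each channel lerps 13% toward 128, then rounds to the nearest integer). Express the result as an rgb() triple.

rgb(17, 238, 238)

CSS cyan is rgb(0, 255, 255).
A 13% tone moves each channel 13% toward 128:
  R: 0 + 16.64 = 16.64 → 17
  G: 255 + 0.13×(128−255) = 255 − 16.51 = 238.49 → 238
  B: 255 − 16.51 = 238.49 → 238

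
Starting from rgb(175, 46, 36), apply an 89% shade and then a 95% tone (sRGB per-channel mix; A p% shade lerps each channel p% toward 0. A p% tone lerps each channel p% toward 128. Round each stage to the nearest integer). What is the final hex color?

#7B7A7A

Per channel, c → c + 0.89(0 − c):
  R: 175 − 155.75 = 19.25 → 19
  G: 46 + 0.89×(0−46) = 46 − 40.94 = 5.06 → 5
  B: 36 + 0.89×(0−36) = 36 − 32.04 = 3.96 → 4
After the shade: rgb(19, 5, 4) = #130504.
Lerp each channel 95% toward 128:
  R: 19 + 0.95×(128−19) = 19 + 103.55 = 122.55 → 123
  G: 5 + 0.95×(128−5) = 5 + 116.85 = 121.85 → 122
  B: 4 + 117.8 = 121.8 → 122
rgb(123, 122, 122) = #7B7A7A.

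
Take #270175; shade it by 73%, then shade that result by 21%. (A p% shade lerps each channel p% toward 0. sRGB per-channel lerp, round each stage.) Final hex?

#270175 is rgb(39, 1, 117).
A 73% shade moves each channel 73% toward 0:
  R: 39 − 28.47 = 10.53 → 11
  G: 1 − 0.73 = 0.27 → 0
  B: 117 − 85.41 = 31.59 → 32
After the shade: rgb(11, 0, 32) = #0B0020.
Lerp each channel 21% toward 0:
  R: 11 − 2.31 = 8.69 → 9
  G: 0 + 0 = 0 → 0
  B: 32 + 0.21×(0−32) = 32 − 6.72 = 25.28 → 25
rgb(9, 0, 25) = #090019.

#090019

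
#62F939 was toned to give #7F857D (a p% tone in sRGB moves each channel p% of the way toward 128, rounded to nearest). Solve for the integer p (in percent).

96%

#62F939 is rgb(98, 249, 57); #7F857D is rgb(127, 133, 125).
On the G channel (widest range): 133 ≈ 249 + (p/100)(128 − 249), so p ≈ 100×(133 − 249)/(128 − 249) = -11600/-121 = 95.87.
p = 96 reproduces all three channels after rounding.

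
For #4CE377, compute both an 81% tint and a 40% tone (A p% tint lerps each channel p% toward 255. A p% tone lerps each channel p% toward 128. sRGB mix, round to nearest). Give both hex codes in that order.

#4CE377 is rgb(76, 227, 119).
81% tint:
  R: 76 + 0.81×(255−76) = 76 + 144.99 = 220.99 → 221
  G: 227 + 22.68 = 249.68 → 250
  B: 119 + 0.81×(255−119) = 119 + 110.16 = 229.16 → 229
  → #DDFAE5
40% tone:
  R: 76 + 0.4×(128−76) = 76 + 20.8 = 96.8 → 97
  G: 227 − 39.6 = 187.4 → 187
  B: 119 + 0.4×(128−119) = 119 + 3.6 = 122.6 → 123
  → #61BB7B

#DDFAE5, #61BB7B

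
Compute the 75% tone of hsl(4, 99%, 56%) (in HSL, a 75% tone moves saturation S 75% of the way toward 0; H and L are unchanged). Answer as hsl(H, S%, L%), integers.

hsl(4, 25%, 56%)

S moves 75% from 99 toward 0: 99 − 74.25 = 24.75 → 25.
H and L are unchanged.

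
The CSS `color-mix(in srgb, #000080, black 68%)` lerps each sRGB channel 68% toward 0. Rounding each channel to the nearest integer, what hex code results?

#000080 is rgb(0, 0, 128).
Per channel, c → c + 0.68(0 − c):
  R: 0 + 0.68×(0−0) = 0 + 0 = 0 → 0
  G: 0 + 0 = 0 → 0
  B: 128 + 0.68×(0−128) = 128 − 87.04 = 40.96 → 41
rgb(0, 0, 41) = #000029.

#000029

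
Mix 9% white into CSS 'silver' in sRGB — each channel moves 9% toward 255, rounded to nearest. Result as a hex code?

#C6C6C6

CSS silver is rgb(192, 192, 192).
Lerp each channel 9% toward 255:
  R: 192 + 0.09×(255−192) = 192 + 5.67 = 197.67 → 198
  G: 192 + 5.67 = 197.67 → 198
  B: 192 + 5.67 = 197.67 → 198
rgb(198, 198, 198) = #C6C6C6.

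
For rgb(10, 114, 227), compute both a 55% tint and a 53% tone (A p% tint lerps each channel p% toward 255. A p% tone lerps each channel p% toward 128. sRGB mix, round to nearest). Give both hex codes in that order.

55% tint:
  R: 10 + 0.55×(255−10) = 10 + 134.75 = 144.75 → 145
  G: 114 + 0.55×(255−114) = 114 + 77.55 = 191.55 → 192
  B: 227 + 15.4 = 242.4 → 242
  → #91c0f2
53% tone:
  R: 10 + 0.53×(128−10) = 10 + 62.54 = 72.54 → 73
  G: 114 + 0.53×(128−114) = 114 + 7.42 = 121.42 → 121
  B: 227 + 0.53×(128−227) = 227 − 52.47 = 174.53 → 175
  → #4979af

#91c0f2, #4979af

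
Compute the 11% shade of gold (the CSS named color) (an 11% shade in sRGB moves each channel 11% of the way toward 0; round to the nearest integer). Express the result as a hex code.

#E3BF00

CSS gold is rgb(255, 215, 0).
Per channel, c → c + 0.11(0 − c):
  R: 255 + 0.11×(0−255) = 255 − 28.05 = 226.95 → 227
  G: 215 + 0.11×(0−215) = 215 − 23.65 = 191.35 → 191
  B: 0 + 0.11×(0−0) = 0 + 0 = 0 → 0
rgb(227, 191, 0) = #E3BF00.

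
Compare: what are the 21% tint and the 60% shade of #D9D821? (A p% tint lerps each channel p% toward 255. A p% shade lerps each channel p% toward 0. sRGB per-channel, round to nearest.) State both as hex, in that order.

#D9D821 is rgb(217, 216, 33).
21% tint:
  R: 217 + 0.21×(255−217) = 217 + 7.98 = 224.98 → 225
  G: 216 + 0.21×(255−216) = 216 + 8.19 = 224.19 → 224
  B: 33 + 0.21×(255−33) = 33 + 46.62 = 79.62 → 80
  → #E1E050
60% shade:
  R: 217 + 0.6×(0−217) = 217 − 130.2 = 86.8 → 87
  G: 216 + 0.6×(0−216) = 216 − 129.6 = 86.4 → 86
  B: 33 − 19.8 = 13.2 → 13
  → #57560D

#E1E050, #57560D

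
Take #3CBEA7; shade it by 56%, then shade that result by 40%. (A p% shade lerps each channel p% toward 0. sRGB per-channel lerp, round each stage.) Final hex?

#10322C

#3CBEA7 is rgb(60, 190, 167).
A 56% shade moves each channel 56% toward 0:
  R: 60 − 33.6 = 26.4 → 26
  G: 190 + 0.56×(0−190) = 190 − 106.4 = 83.6 → 84
  B: 167 + 0.56×(0−167) = 167 − 93.52 = 73.48 → 73
After the shade: rgb(26, 84, 73) = #1A5449.
Lerp each channel 40% toward 0:
  R: 26 + 0.4×(0−26) = 26 − 10.4 = 15.6 → 16
  G: 84 + 0.4×(0−84) = 84 − 33.6 = 50.4 → 50
  B: 73 + 0.4×(0−73) = 73 − 29.2 = 43.8 → 44
rgb(16, 50, 44) = #10322C.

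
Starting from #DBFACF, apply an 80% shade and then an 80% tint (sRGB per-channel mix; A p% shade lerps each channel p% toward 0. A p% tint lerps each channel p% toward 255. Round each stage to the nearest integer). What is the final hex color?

#D5D6D4

#DBFACF is rgb(219, 250, 207).
An 80% shade moves each channel 80% toward 0:
  R: 219 − 175.2 = 43.8 → 44
  G: 250 − 200 = 50 → 50
  B: 207 − 165.6 = 41.4 → 41
After the shade: rgb(44, 50, 41) = #2C3229.
An 80% tint moves each channel 80% toward 255:
  R: 44 + 0.8×(255−44) = 44 + 168.8 = 212.8 → 213
  G: 50 + 164 = 214 → 214
  B: 41 + 0.8×(255−41) = 41 + 171.2 = 212.2 → 212
rgb(213, 214, 212) = #D5D6D4.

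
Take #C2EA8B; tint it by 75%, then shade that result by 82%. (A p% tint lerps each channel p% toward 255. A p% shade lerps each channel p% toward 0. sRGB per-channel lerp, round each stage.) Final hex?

#C2EA8B is rgb(194, 234, 139).
Per channel, c → c + 0.75(255 − c):
  R: 194 + 0.75×(255−194) = 194 + 45.75 = 239.75 → 240
  G: 234 + 15.75 = 249.75 → 250
  B: 139 + 0.75×(255−139) = 139 + 87 = 226 → 226
After the tint: rgb(240, 250, 226) = #F0FAE2.
Per channel, c → c + 0.82(0 − c):
  R: 240 − 196.8 = 43.2 → 43
  G: 250 + 0.82×(0−250) = 250 − 205 = 45 → 45
  B: 226 − 185.32 = 40.68 → 41
rgb(43, 45, 41) = #2B2D29.

#2B2D29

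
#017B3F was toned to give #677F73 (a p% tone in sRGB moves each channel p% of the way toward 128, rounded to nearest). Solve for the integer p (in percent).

#017B3F is rgb(1, 123, 63); #677F73 is rgb(103, 127, 115).
On the R channel (widest range): 103 ≈ 1 + (p/100)(128 − 1), so p ≈ 100×(103 − 1)/(128 − 1) = 10200/127 = 80.31.
p = 80 reproduces all three channels after rounding.

80%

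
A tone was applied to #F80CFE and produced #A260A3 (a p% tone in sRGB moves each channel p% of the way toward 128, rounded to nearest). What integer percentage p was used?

#F80CFE is rgb(248, 12, 254); #A260A3 is rgb(162, 96, 163).
On the B channel (widest range): 163 ≈ 254 + (p/100)(128 − 254), so p ≈ 100×(163 − 254)/(128 − 254) = -9100/-126 = 72.22.
p = 72 reproduces all three channels after rounding.

72%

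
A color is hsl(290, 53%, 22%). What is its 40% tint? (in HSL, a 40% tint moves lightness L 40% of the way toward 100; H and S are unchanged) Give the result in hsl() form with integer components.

hsl(290, 53%, 53%)

L moves 40% from 22 toward 100: 22 + 31.2 = 53.2 → 53.
H and S are unchanged.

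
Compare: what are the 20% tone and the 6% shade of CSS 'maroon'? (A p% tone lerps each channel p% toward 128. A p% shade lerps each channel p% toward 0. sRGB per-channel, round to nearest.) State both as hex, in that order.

#801a1a, #780000

CSS maroon is rgb(128, 0, 0).
20% tone:
  R: 128 + 0.2×(128−128) = 128 + 0 = 128 → 128
  G: 0 + 25.6 = 25.6 → 26
  B: 0 + 25.6 = 25.6 → 26
  → #801a1a
6% shade:
  R: 128 − 7.68 = 120.32 → 120
  G: 0 + 0.06×(0−0) = 0 + 0 = 0 → 0
  B: 0 + 0 = 0 → 0
  → #780000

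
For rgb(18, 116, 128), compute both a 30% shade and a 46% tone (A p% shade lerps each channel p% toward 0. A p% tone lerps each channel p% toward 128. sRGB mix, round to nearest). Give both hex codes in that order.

#0D515A, #457A80

30% shade:
  R: 18 + 0.3×(0−18) = 18 − 5.4 = 12.6 → 13
  G: 116 + 0.3×(0−116) = 116 − 34.8 = 81.2 → 81
  B: 128 + 0.3×(0−128) = 128 − 38.4 = 89.6 → 90
  → #0D515A
46% tone:
  R: 18 + 50.6 = 68.6 → 69
  G: 116 + 5.52 = 121.52 → 122
  B: 128 + 0.46×(128−128) = 128 + 0 = 128 → 128
  → #457A80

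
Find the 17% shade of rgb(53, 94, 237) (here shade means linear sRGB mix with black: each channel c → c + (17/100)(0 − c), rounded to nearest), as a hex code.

#2C4EC5

Per channel, c → c + 0.17(0 − c):
  R: 53 + 0.17×(0−53) = 53 − 9.01 = 43.99 → 44
  G: 94 + 0.17×(0−94) = 94 − 15.98 = 78.02 → 78
  B: 237 − 40.29 = 196.71 → 197
rgb(44, 78, 197) = #2C4EC5.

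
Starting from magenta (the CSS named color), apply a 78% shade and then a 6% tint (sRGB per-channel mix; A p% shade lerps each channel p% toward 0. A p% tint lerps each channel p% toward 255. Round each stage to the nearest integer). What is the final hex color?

#440f44

CSS magenta is rgb(255, 0, 255).
Lerp each channel 78% toward 0:
  R: 255 − 198.9 = 56.1 → 56
  G: 0 + 0.78×(0−0) = 0 + 0 = 0 → 0
  B: 255 − 198.9 = 56.1 → 56
After the shade: rgb(56, 0, 56) = #380038.
A 6% tint moves each channel 6% toward 255:
  R: 56 + 0.06×(255−56) = 56 + 11.94 = 67.94 → 68
  G: 0 + 0.06×(255−0) = 0 + 15.3 = 15.3 → 15
  B: 56 + 0.06×(255−56) = 56 + 11.94 = 67.94 → 68
rgb(68, 15, 68) = #440f44.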